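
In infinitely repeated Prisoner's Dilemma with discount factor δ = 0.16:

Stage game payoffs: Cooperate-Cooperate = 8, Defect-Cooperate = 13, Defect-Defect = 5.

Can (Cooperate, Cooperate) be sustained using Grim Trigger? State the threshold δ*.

δ* = 0.625; since δ = 0.16 < 0.625, cooperation cannot be sustained

Work:
For Grim Trigger:
Cooperate forever: 8/(1-δ)
Defect then punished: 13 + 5·δ/(1-δ)
Need: 8/(1-δ) ≥ 13 + 5·δ/(1-δ)
Solving: δ ≥ (T-R)/(T-P) = (13-8)/(13-5) = 0.625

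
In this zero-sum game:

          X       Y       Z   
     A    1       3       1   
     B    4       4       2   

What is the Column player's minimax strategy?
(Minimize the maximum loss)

Column should play Z, value = 2

Work:
Column player minimizes Row's maximum payoff:
Column X: max payoff to Row = 4
Column Y: max payoff to Row = 4
Column Z: max payoff to Row = 2
Minimum is 2, achieved by column Z.
Minimax strategy: Z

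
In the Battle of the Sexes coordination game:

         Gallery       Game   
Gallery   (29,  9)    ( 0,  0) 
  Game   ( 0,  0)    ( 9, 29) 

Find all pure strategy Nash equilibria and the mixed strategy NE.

Pure NE: (Gallery, Gallery) and (Game, Game); Mixed NE: p = 0.7632, q = 0.2368

Work:
Check pure NE:
(Gallery, Gallery): (29, 9) - no unilateral deviation beneficial
(Game, Game): (9, 29) - no unilateral deviation beneficial
Mixed NE: P1 plays Gallery with p = 0.7632, P2 plays Gallery with q = 0.2368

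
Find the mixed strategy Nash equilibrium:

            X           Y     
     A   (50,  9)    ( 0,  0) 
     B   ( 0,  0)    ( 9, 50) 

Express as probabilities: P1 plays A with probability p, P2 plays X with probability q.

p = 0.8475, q = 0.1525

Work:
Find probabilities that make opponent indifferent:
P2 chooses q to make P1 indifferent between A and B
P1 chooses p to make P2 indifferent between X and Y
Mixed NE: P1 plays (A: 0.8475, B: 0.1525), P2 plays (X: 0.1525, Y: 0.8475)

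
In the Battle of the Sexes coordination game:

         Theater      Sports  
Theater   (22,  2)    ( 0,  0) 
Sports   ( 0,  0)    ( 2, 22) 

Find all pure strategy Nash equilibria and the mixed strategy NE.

Pure NE: (Theater, Theater) and (Sports, Sports); Mixed NE: p = 0.9167, q = 0.0833

Work:
Check pure NE:
(Theater, Theater): (22, 2) - no unilateral deviation beneficial
(Sports, Sports): (2, 22) - no unilateral deviation beneficial
Mixed NE: P1 plays Theater with p = 0.9167, P2 plays Theater with q = 0.0833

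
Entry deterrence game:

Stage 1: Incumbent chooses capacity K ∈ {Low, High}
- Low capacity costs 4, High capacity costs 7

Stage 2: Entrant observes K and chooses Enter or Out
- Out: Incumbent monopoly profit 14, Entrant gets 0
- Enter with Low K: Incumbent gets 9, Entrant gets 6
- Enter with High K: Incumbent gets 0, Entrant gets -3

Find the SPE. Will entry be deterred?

SPE: (High, Enter|Low, Out|High); Entry deterred. Incumbent net profit = 7

Work:
After Low K: Entrant enters (6 > 0)
After High K: Entrant stays out (-3 < 0)
Incumbent: Low → 9−4=5, High → 14−7=7
Incumbent chooses High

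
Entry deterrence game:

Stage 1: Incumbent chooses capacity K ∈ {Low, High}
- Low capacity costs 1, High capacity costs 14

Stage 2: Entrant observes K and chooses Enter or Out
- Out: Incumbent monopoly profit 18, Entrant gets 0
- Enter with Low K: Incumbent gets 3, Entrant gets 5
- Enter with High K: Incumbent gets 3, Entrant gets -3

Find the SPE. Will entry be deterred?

SPE: (High, Enter|Low, Out|High); Entry deterred. Incumbent net profit = 4

Work:
After Low K: Entrant enters (5 > 0)
After High K: Entrant stays out (-3 < 0)
Incumbent: Low → 3−1=2, High → 18−14=4
Incumbent chooses High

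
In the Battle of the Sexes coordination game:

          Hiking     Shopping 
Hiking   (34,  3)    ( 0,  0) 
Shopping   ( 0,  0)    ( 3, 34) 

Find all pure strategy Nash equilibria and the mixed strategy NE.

Pure NE: (Hiking, Hiking) and (Shopping, Shopping); Mixed NE: p = 0.9189, q = 0.0811

Work:
Check pure NE:
(Hiking, Hiking): (34, 3) - no unilateral deviation beneficial
(Shopping, Shopping): (3, 34) - no unilateral deviation beneficial
Mixed NE: P1 plays Hiking with p = 0.9189, P2 plays Hiking with q = 0.0811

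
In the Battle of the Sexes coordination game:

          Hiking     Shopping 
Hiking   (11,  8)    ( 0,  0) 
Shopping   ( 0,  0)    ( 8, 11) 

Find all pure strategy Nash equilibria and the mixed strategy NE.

Pure NE: (Hiking, Hiking) and (Shopping, Shopping); Mixed NE: p = 0.5789, q = 0.4211

Work:
Check pure NE:
(Hiking, Hiking): (11, 8) - no unilateral deviation beneficial
(Shopping, Shopping): (8, 11) - no unilateral deviation beneficial
Mixed NE: P1 plays Hiking with p = 0.5789, P2 plays Hiking with q = 0.4211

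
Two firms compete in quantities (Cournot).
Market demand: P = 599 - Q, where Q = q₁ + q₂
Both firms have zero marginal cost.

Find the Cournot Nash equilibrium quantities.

q₁* = q₂* = 199.67; P* = 199.67

Work:
Profit: π_i = P·q_i = (a - q_i - q_j)·q_i
FOC: ∂π_i/∂q_i = a - 2q_i - q_j = 0
Reaction function: q_i = (599 - q_j)/2
Symmetry: q* = 599/3 = 199.67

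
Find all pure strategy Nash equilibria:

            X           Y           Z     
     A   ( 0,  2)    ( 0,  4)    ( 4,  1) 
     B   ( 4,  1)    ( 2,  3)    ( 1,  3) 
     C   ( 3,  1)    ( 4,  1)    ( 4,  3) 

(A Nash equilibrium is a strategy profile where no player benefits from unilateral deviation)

Nash equilibrium: (C, Z)

Work:
Best responses:
  P1 vs X: payoffs [0, 4, 3] → best response B (payoff 4)
  P1 vs Y: payoffs [0, 2, 4] → best response C (payoff 4)
  P1 vs Z: payoffs [4, 1, 4] → best response A/C (payoff 4)
  P2 vs A: payoffs [2, 4, 1] → best response Y (payoff 4)
  P2 vs B: payoffs [1, 3, 3] → best response Y/Z (payoff 3)
  P2 vs C: payoffs [1, 1, 3] → best response Z (payoff 3)
Mutual best responses: (C,Z) → Nash equilibria.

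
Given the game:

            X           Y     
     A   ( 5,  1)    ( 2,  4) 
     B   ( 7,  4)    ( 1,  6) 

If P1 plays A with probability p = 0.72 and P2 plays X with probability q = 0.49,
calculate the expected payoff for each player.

E[P1] = 3.6016, E[P2] = 3.2272

Work:
E[P1] = p·q·π₁(A,X) + p·(1-q)·π₁(A,Y) + (1-p)·q·π₁(B,X) + (1-p)·(1-q)·π₁(B,Y)
= 0.72·0.49·5 + 0.72·0.51·2 + 0.28·0.49·7 + 0.28·0.51·1
= 3.6016

E[P2] = 3.2272 (similar calculation)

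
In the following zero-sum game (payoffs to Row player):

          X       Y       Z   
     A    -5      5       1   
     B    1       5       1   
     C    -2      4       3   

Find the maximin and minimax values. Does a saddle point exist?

Maximin = 1, Minimax = 1, Saddle: True

Work:
Row minimums: [-5, 1, -2] → maximin = 1
Column maximums: [1, 5, 3] → minimax = 1
Saddle point exists! Game value = 1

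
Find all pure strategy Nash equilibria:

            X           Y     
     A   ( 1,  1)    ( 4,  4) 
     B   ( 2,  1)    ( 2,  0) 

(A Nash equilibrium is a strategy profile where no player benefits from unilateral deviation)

Nash equilibrium: (A, Y), (B, X)

Work:
Best responses:
  P1 vs X: payoffs [1, 2] → best response B (payoff 2)
  P1 vs Y: payoffs [4, 2] → best response A (payoff 4)
  P2 vs A: payoffs [1, 4] → best response Y (payoff 4)
  P2 vs B: payoffs [1, 0] → best response X (payoff 1)
Mutual best responses: (A,Y), (B,X) → Nash equilibria.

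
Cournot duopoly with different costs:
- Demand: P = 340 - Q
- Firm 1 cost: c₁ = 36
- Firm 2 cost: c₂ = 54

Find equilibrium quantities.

q₁* = 107.33, q₂* = 89.33

Work:
Reaction: q₁ = (340 - 36 - q₂)/2
Reaction: q₂ = (340 - 54 - q₁)/2
Solve simultaneously:
q₁* = (340 - 2×36 + 54)/3 = 107.33
q₂* = (340 - 2×54 + 36)/3 = 89.33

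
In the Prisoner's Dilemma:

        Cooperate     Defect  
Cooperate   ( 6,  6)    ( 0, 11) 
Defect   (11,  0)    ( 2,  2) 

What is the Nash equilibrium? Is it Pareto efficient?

(Defect, Defect) is NE; not Pareto efficient

Work:
Defect dominates Cooperate for both players:
If P2 cooperates: Defect (11) > Cooperate (6)
If P2 defects: Defect (2) > Cooperate (0)
NE: (Defect, Defect) with payoff (2, 2)
But (Cooperate, Cooperate) = (6, 6) Pareto dominates (2, 2)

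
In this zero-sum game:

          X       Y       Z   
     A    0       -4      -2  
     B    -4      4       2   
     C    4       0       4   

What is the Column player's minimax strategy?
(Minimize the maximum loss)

Column should play X or Y or Z (all achieve the minimum), value = 4

Work:
Column player minimizes Row's maximum payoff:
Column X: max payoff to Row = 4
Column Y: max payoff to Row = 4
Column Z: max payoff to Row = 4
Minimum is 4, achieved by columns X, Y, Z (tied).
Each of X or Y or Z is a minimax strategy.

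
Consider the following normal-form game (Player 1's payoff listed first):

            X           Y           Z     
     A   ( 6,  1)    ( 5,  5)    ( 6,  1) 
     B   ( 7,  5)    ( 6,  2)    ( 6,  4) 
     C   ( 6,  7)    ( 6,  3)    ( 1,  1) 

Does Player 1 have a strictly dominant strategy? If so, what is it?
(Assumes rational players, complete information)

No strictly dominant strategy exists for Player 1

Work:
A strategy strictly dominates another if it gives a strictly higher payoff against every opponent action. Compare each pair of P1's strategies column-by-column:
  A vs B: [6 vs 7, 5 vs 6, 6 vs 6] → A does not strictly dominate B (column X: 6 ≤ 7)
  A vs C: [6 vs 6, 5 vs 6, 6 vs 1] → A does not strictly dominate C (column X: 6 ≤ 6)
  B vs A: [7 vs 6, 6 vs 5, 6 vs 6] → B does not strictly dominate A (column Z: 6 ≤ 6)
  B vs C: [7 vs 6, 6 vs 6, 6 vs 1] → B does not strictly dominate C (column Y: 6 ≤ 6)
  C vs A: [6 vs 6, 6 vs 5, 1 vs 6] → C does not strictly dominate A (column X: 6 ≤ 6)
  C vs B: [6 vs 7, 6 vs 6, 1 vs 6] → C does not strictly dominate B (column X: 6 ≤ 7)
No single strategy strictly dominates all others → no strictly dominant strategy.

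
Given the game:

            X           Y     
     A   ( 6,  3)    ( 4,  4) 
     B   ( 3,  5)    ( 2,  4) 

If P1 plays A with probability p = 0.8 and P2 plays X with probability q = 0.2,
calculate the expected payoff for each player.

E[P1] = 3.96, E[P2] = 3.88

Work:
E[P1] = p·q·π₁(A,X) + p·(1-q)·π₁(A,Y) + (1-p)·q·π₁(B,X) + (1-p)·(1-q)·π₁(B,Y)
= 0.8·0.2·6 + 0.8·0.8·4 + 0.2·0.2·3 + 0.2·0.8·2
= 3.96

E[P2] = 3.88 (similar calculation)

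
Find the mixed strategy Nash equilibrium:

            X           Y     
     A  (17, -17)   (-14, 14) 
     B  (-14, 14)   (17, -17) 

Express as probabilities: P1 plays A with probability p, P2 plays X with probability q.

p = 0.5, q = 0.5

Work:
Find probabilities that make opponent indifferent:
P2 chooses q to make P1 indifferent between A and B
P1 chooses p to make P2 indifferent between X and Y
Mixed NE: P1 plays (A: 0.5, B: 0.5), P2 plays (X: 0.5, Y: 0.5)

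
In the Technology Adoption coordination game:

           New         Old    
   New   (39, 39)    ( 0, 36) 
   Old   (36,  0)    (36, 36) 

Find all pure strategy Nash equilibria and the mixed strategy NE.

Pure NE: (New, New) and (Old, Old); Mixed NE: p = 0.9231, q = 0.9231

Work:
Check pure NE:
(New, New): (39, 39) - no unilateral deviation beneficial
(Old, Old): (36, 36) - no unilateral deviation beneficial
Mixed NE: P1 plays New with p = 0.9231, P2 plays New with q = 0.9231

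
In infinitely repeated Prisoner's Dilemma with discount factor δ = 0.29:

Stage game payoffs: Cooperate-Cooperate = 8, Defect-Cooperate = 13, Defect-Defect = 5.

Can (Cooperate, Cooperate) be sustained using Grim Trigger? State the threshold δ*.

δ* = 0.625; since δ = 0.29 < 0.625, cooperation cannot be sustained

Work:
For Grim Trigger:
Cooperate forever: 8/(1-δ)
Defect then punished: 13 + 5·δ/(1-δ)
Need: 8/(1-δ) ≥ 13 + 5·δ/(1-δ)
Solving: δ ≥ (T-R)/(T-P) = (13-8)/(13-5) = 0.625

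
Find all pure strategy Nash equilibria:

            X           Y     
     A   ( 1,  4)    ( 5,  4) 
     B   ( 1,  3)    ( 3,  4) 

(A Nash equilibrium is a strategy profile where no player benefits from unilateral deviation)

Nash equilibrium: (A, X), (A, Y)

Work:
Best responses:
  P1 vs X: payoffs [1, 1] → best response A/B (payoff 1)
  P1 vs Y: payoffs [5, 3] → best response A (payoff 5)
  P2 vs A: payoffs [4, 4] → best response X/Y (payoff 4)
  P2 vs B: payoffs [3, 4] → best response Y (payoff 4)
Mutual best responses: (A,X), (A,Y) → Nash equilibria.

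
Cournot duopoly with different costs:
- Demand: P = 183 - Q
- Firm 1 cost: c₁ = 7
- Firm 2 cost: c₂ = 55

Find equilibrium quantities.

q₁* = 74.67, q₂* = 26.67

Work:
Reaction: q₁ = (183 - 7 - q₂)/2
Reaction: q₂ = (183 - 55 - q₁)/2
Solve simultaneously:
q₁* = (183 - 2×7 + 55)/3 = 74.67
q₂* = (183 - 2×55 + 7)/3 = 26.67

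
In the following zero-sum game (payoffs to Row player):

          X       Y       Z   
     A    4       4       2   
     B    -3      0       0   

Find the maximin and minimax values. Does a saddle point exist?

Maximin = 2, Minimax = 2, Saddle: True

Work:
Row minimums: [2, -3] → maximin = 2
Column maximums: [4, 4, 2] → minimax = 2
Saddle point exists! Game value = 2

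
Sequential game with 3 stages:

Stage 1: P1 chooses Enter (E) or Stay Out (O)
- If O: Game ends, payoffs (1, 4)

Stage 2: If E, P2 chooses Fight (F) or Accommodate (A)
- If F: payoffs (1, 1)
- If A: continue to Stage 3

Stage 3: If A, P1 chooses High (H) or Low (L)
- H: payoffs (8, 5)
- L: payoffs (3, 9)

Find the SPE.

SPE: (E, A, H); Outcome (8, 5)

Work:
Stage 3: P1 chooses H (8 vs 3)
Stage 2: P2: F->1, A->5 (anticipating H). Choose A
Stage 1: P1: O->1, E->8 (anticipating A, H). Choose E
SPE path: E -> A -> H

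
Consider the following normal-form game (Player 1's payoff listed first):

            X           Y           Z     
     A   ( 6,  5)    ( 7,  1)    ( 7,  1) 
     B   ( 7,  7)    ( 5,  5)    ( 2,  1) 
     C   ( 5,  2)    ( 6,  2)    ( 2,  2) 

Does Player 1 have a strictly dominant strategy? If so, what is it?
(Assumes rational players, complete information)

No strictly dominant strategy exists for Player 1

Work:
A strategy strictly dominates another if it gives a strictly higher payoff against every opponent action. Compare each pair of P1's strategies column-by-column:
  A vs B: [6 vs 7, 7 vs 5, 7 vs 2] → A does not strictly dominate B (column X: 6 ≤ 7)
  A vs C: [6 vs 5, 7 vs 6, 7 vs 2] → A strictly dominates C
  B vs A: [7 vs 6, 5 vs 7, 2 vs 7] → B does not strictly dominate A (column Y: 5 ≤ 7)
  B vs C: [7 vs 5, 5 vs 6, 2 vs 2] → B does not strictly dominate C (column Y: 5 ≤ 6)
  C vs A: [5 vs 6, 6 vs 7, 2 vs 7] → C does not strictly dominate A (column X: 5 ≤ 6)
  C vs B: [5 vs 7, 6 vs 5, 2 vs 2] → C does not strictly dominate B (column X: 5 ≤ 7)
No single strategy strictly dominates all others → no strictly dominant strategy.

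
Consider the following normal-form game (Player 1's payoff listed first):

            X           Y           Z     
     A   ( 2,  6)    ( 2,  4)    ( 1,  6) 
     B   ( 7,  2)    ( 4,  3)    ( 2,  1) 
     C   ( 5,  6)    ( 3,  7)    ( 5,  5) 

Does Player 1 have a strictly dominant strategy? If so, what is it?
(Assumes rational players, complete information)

No strictly dominant strategy exists for Player 1

Work:
A strategy strictly dominates another if it gives a strictly higher payoff against every opponent action. Compare each pair of P1's strategies column-by-column:
  A vs B: [2 vs 7, 2 vs 4, 1 vs 2] → A does not strictly dominate B (column X: 2 ≤ 7)
  A vs C: [2 vs 5, 2 vs 3, 1 vs 5] → A does not strictly dominate C (column X: 2 ≤ 5)
  B vs A: [7 vs 2, 4 vs 2, 2 vs 1] → B strictly dominates A
  B vs C: [7 vs 5, 4 vs 3, 2 vs 5] → B does not strictly dominate C (column Z: 2 ≤ 5)
  C vs A: [5 vs 2, 3 vs 2, 5 vs 1] → C strictly dominates A
  C vs B: [5 vs 7, 3 vs 4, 5 vs 2] → C does not strictly dominate B (column X: 5 ≤ 7)
No single strategy strictly dominates all others → no strictly dominant strategy.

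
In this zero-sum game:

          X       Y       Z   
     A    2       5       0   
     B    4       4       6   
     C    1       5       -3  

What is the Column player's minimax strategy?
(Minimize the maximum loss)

Column should play X, value = 4

Work:
Column player minimizes Row's maximum payoff:
Column X: max payoff to Row = 4
Column Y: max payoff to Row = 5
Column Z: max payoff to Row = 6
Minimum is 4, achieved by column X.
Minimax strategy: X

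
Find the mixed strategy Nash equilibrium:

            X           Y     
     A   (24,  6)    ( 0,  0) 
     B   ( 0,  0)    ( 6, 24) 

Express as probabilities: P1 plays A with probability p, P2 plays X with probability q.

p = 0.8, q = 0.2

Work:
Find probabilities that make opponent indifferent:
P2 chooses q to make P1 indifferent between A and B
P1 chooses p to make P2 indifferent between X and Y
Mixed NE: P1 plays (A: 0.8, B: 0.2), P2 plays (X: 0.2, Y: 0.8)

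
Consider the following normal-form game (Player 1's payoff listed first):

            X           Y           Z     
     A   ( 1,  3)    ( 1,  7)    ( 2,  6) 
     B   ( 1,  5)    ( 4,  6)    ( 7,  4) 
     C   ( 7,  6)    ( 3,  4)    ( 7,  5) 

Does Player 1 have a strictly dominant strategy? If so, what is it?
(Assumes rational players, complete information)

No strictly dominant strategy exists for Player 1

Work:
A strategy strictly dominates another if it gives a strictly higher payoff against every opponent action. Compare each pair of P1's strategies column-by-column:
  A vs B: [1 vs 1, 1 vs 4, 2 vs 7] → A does not strictly dominate B (column X: 1 ≤ 1)
  A vs C: [1 vs 7, 1 vs 3, 2 vs 7] → A does not strictly dominate C (column X: 1 ≤ 7)
  B vs A: [1 vs 1, 4 vs 1, 7 vs 2] → B does not strictly dominate A (column X: 1 ≤ 1)
  B vs C: [1 vs 7, 4 vs 3, 7 vs 7] → B does not strictly dominate C (column X: 1 ≤ 7)
  C vs A: [7 vs 1, 3 vs 1, 7 vs 2] → C strictly dominates A
  C vs B: [7 vs 1, 3 vs 4, 7 vs 7] → C does not strictly dominate B (column Y: 3 ≤ 4)
No single strategy strictly dominates all others → no strictly dominant strategy.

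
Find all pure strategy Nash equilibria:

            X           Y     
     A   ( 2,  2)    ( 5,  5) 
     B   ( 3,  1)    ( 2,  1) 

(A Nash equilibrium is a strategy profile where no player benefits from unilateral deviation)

Nash equilibrium: (A, Y), (B, X)

Work:
Best responses:
  P1 vs X: payoffs [2, 3] → best response B (payoff 3)
  P1 vs Y: payoffs [5, 2] → best response A (payoff 5)
  P2 vs A: payoffs [2, 5] → best response Y (payoff 5)
  P2 vs B: payoffs [1, 1] → best response X/Y (payoff 1)
Mutual best responses: (A,Y), (B,X) → Nash equilibria.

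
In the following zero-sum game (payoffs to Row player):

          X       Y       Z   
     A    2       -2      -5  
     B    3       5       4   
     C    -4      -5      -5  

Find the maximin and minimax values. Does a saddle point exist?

Maximin = 3, Minimax = 3, Saddle: True

Work:
Row minimums: [-5, 3, -5] → maximin = 3
Column maximums: [3, 5, 4] → minimax = 3
Saddle point exists! Game value = 3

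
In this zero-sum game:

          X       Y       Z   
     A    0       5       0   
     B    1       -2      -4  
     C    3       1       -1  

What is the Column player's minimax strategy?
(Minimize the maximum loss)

Column should play Z, value = 0

Work:
Column player minimizes Row's maximum payoff:
Column X: max payoff to Row = 3
Column Y: max payoff to Row = 5
Column Z: max payoff to Row = 0
Minimum is 0, achieved by column Z.
Minimax strategy: Z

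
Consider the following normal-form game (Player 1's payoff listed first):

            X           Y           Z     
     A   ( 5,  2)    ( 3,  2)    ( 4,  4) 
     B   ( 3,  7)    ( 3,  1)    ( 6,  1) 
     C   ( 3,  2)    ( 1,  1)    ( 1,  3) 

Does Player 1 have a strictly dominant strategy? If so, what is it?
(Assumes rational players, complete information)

No strictly dominant strategy exists for Player 1

Work:
A strategy strictly dominates another if it gives a strictly higher payoff against every opponent action. Compare each pair of P1's strategies column-by-column:
  A vs B: [5 vs 3, 3 vs 3, 4 vs 6] → A does not strictly dominate B (column Y: 3 ≤ 3)
  A vs C: [5 vs 3, 3 vs 1, 4 vs 1] → A strictly dominates C
  B vs A: [3 vs 5, 3 vs 3, 6 vs 4] → B does not strictly dominate A (column X: 3 ≤ 5)
  B vs C: [3 vs 3, 3 vs 1, 6 vs 1] → B does not strictly dominate C (column X: 3 ≤ 3)
  C vs A: [3 vs 5, 1 vs 3, 1 vs 4] → C does not strictly dominate A (column X: 3 ≤ 5)
  C vs B: [3 vs 3, 1 vs 3, 1 vs 6] → C does not strictly dominate B (column X: 3 ≤ 3)
No single strategy strictly dominates all others → no strictly dominant strategy.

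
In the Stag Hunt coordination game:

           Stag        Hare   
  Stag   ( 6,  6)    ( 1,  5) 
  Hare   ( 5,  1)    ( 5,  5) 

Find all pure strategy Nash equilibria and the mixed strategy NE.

Pure NE: (Stag, Stag) and (Hare, Hare); Mixed NE: p = 0.8, q = 0.8

Work:
Check pure NE:
(Stag, Stag): (6, 6) - no unilateral deviation beneficial
(Hare, Hare): (5, 5) - no unilateral deviation beneficial
Mixed NE: P1 plays Stag with p = 0.8, P2 plays Stag with q = 0.8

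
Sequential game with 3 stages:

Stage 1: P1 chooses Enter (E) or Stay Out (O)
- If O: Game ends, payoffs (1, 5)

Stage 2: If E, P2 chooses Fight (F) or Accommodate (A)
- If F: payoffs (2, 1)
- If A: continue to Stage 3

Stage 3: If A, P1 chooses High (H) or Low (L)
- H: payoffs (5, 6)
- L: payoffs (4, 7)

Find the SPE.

SPE: (E, A, H); Outcome (5, 6)

Work:
Stage 3: P1 chooses H (5 vs 4)
Stage 2: P2: F->1, A->6 (anticipating H). Choose A
Stage 1: P1: O->1, E->5 (anticipating A, H). Choose E
SPE path: E -> A -> H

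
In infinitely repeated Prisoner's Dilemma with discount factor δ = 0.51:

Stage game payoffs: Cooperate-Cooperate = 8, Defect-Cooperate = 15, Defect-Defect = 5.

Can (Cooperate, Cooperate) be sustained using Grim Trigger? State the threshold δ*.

δ* = 0.7; since δ = 0.51 < 0.7, cooperation cannot be sustained

Work:
For Grim Trigger:
Cooperate forever: 8/(1-δ)
Defect then punished: 15 + 5·δ/(1-δ)
Need: 8/(1-δ) ≥ 15 + 5·δ/(1-δ)
Solving: δ ≥ (T-R)/(T-P) = (15-8)/(15-5) = 0.7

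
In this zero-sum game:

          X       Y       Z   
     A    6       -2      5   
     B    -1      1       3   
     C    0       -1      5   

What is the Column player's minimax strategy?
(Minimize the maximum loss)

Column should play Y, value = 1

Work:
Column player minimizes Row's maximum payoff:
Column X: max payoff to Row = 6
Column Y: max payoff to Row = 1
Column Z: max payoff to Row = 5
Minimum is 1, achieved by column Y.
Minimax strategy: Y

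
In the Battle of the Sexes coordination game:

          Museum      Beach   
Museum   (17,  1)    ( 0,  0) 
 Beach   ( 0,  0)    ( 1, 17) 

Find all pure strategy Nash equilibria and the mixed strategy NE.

Pure NE: (Museum, Museum) and (Beach, Beach); Mixed NE: p = 0.9444, q = 0.0556

Work:
Check pure NE:
(Museum, Museum): (17, 1) - no unilateral deviation beneficial
(Beach, Beach): (1, 17) - no unilateral deviation beneficial
Mixed NE: P1 plays Museum with p = 0.9444, P2 plays Museum with q = 0.0556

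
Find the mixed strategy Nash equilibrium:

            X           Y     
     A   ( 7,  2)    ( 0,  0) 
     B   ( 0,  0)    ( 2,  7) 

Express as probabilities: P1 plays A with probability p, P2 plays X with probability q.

p = 0.7778, q = 0.2222

Work:
Find probabilities that make opponent indifferent:
P2 chooses q to make P1 indifferent between A and B
P1 chooses p to make P2 indifferent between X and Y
Mixed NE: P1 plays (A: 0.7778, B: 0.2222), P2 plays (X: 0.2222, Y: 0.7778)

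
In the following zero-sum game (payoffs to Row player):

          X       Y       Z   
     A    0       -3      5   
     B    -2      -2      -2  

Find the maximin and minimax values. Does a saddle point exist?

Maximin = -2, Minimax = -2, Saddle: True

Work:
Row minimums: [-3, -2] → maximin = -2
Column maximums: [0, -2, 5] → minimax = -2
Saddle point exists! Game value = -2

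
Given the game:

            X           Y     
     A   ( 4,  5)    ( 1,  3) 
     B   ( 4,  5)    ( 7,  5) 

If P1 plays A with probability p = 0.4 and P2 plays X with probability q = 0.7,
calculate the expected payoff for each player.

E[P1] = 4.18, E[P2] = 4.76

Work:
E[P1] = p·q·π₁(A,X) + p·(1-q)·π₁(A,Y) + (1-p)·q·π₁(B,X) + (1-p)·(1-q)·π₁(B,Y)
= 0.4·0.7·4 + 0.4·0.3·1 + 0.6·0.7·4 + 0.6·0.3·7
= 4.18

E[P2] = 4.76 (similar calculation)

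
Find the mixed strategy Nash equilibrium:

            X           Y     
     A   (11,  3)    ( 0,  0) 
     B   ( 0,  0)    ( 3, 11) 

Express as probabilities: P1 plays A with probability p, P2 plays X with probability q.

p = 0.7857, q = 0.2143

Work:
Find probabilities that make opponent indifferent:
P2 chooses q to make P1 indifferent between A and B
P1 chooses p to make P2 indifferent between X and Y
Mixed NE: P1 plays (A: 0.7857, B: 0.2143), P2 plays (X: 0.2143, Y: 0.7857)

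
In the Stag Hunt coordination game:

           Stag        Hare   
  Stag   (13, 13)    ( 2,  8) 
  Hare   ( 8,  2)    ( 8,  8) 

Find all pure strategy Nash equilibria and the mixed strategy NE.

Pure NE: (Stag, Stag) and (Hare, Hare); Mixed NE: p = 0.5455, q = 0.5455

Work:
Check pure NE:
(Stag, Stag): (13, 13) - no unilateral deviation beneficial
(Hare, Hare): (8, 8) - no unilateral deviation beneficial
Mixed NE: P1 plays Stag with p = 0.5455, P2 plays Stag with q = 0.5455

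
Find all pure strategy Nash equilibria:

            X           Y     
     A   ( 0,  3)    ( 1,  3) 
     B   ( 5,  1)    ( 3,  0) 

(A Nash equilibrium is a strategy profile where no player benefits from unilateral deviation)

Nash equilibrium: (B, X)

Work:
Best responses:
  P1 vs X: payoffs [0, 5] → best response B (payoff 5)
  P1 vs Y: payoffs [1, 3] → best response B (payoff 3)
  P2 vs A: payoffs [3, 3] → best response X/Y (payoff 3)
  P2 vs B: payoffs [1, 0] → best response X (payoff 1)
Mutual best responses: (B,X) → Nash equilibria.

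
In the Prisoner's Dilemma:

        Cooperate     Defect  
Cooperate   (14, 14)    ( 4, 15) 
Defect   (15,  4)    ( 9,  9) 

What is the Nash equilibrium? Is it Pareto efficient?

(Defect, Defect) is NE; not Pareto efficient

Work:
Defect dominates Cooperate for both players:
If P2 cooperates: Defect (15) > Cooperate (14)
If P2 defects: Defect (9) > Cooperate (4)
NE: (Defect, Defect) with payoff (9, 9)
But (Cooperate, Cooperate) = (14, 14) Pareto dominates (9, 9)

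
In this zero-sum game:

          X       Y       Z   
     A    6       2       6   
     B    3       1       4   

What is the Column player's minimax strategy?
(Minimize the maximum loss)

Column should play Y, value = 2

Work:
Column player minimizes Row's maximum payoff:
Column X: max payoff to Row = 6
Column Y: max payoff to Row = 2
Column Z: max payoff to Row = 6
Minimum is 2, achieved by column Y.
Minimax strategy: Y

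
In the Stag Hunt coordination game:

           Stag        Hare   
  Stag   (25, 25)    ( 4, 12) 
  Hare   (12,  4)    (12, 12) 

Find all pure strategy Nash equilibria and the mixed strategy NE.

Pure NE: (Stag, Stag) and (Hare, Hare); Mixed NE: p = 0.381, q = 0.381

Work:
Check pure NE:
(Stag, Stag): (25, 25) - no unilateral deviation beneficial
(Hare, Hare): (12, 12) - no unilateral deviation beneficial
Mixed NE: P1 plays Stag with p = 0.381, P2 plays Stag with q = 0.381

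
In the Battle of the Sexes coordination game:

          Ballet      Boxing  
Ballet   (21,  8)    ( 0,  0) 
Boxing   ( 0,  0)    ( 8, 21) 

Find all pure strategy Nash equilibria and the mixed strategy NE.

Pure NE: (Ballet, Ballet) and (Boxing, Boxing); Mixed NE: p = 0.7241, q = 0.2759

Work:
Check pure NE:
(Ballet, Ballet): (21, 8) - no unilateral deviation beneficial
(Boxing, Boxing): (8, 21) - no unilateral deviation beneficial
Mixed NE: P1 plays Ballet with p = 0.7241, P2 plays Ballet with q = 0.2759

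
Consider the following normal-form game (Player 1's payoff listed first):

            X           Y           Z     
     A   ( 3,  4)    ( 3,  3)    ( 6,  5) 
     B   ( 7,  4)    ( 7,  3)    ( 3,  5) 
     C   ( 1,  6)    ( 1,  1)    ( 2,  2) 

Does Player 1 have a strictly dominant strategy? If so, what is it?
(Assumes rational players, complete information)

No strictly dominant strategy exists for Player 1

Work:
A strategy strictly dominates another if it gives a strictly higher payoff against every opponent action. Compare each pair of P1's strategies column-by-column:
  A vs B: [3 vs 7, 3 vs 7, 6 vs 3] → A does not strictly dominate B (column X: 3 ≤ 7)
  A vs C: [3 vs 1, 3 vs 1, 6 vs 2] → A strictly dominates C
  B vs A: [7 vs 3, 7 vs 3, 3 vs 6] → B does not strictly dominate A (column Z: 3 ≤ 6)
  B vs C: [7 vs 1, 7 vs 1, 3 vs 2] → B strictly dominates C
  C vs A: [1 vs 3, 1 vs 3, 2 vs 6] → C does not strictly dominate A (column X: 1 ≤ 3)
  C vs B: [1 vs 7, 1 vs 7, 2 vs 3] → C does not strictly dominate B (column X: 1 ≤ 7)
No single strategy strictly dominates all others → no strictly dominant strategy.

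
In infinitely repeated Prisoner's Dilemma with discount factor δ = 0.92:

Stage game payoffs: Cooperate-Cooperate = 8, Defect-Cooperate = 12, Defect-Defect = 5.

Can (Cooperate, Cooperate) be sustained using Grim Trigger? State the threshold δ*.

δ* = 0.5714; since δ = 0.92 ≥ 0.5714, cooperation can be sustained

Work:
For Grim Trigger:
Cooperate forever: 8/(1-δ)
Defect then punished: 12 + 5·δ/(1-δ)
Need: 8/(1-δ) ≥ 12 + 5·δ/(1-δ)
Solving: δ ≥ (T-R)/(T-P) = (12-8)/(12-5) = 0.5714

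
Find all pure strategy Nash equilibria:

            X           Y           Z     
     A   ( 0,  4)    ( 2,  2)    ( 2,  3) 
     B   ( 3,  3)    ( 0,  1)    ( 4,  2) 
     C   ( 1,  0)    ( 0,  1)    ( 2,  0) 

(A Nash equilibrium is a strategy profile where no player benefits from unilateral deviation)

Nash equilibrium: (B, X)

Work:
Best responses:
  P1 vs X: payoffs [0, 3, 1] → best response B (payoff 3)
  P1 vs Y: payoffs [2, 0, 0] → best response A (payoff 2)
  P1 vs Z: payoffs [2, 4, 2] → best response B (payoff 4)
  P2 vs A: payoffs [4, 2, 3] → best response X (payoff 4)
  P2 vs B: payoffs [3, 1, 2] → best response X (payoff 3)
  P2 vs C: payoffs [0, 1, 0] → best response Y (payoff 1)
Mutual best responses: (B,X) → Nash equilibria.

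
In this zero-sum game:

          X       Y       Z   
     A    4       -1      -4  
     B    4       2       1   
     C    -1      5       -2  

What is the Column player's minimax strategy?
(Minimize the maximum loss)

Column should play Z, value = 1

Work:
Column player minimizes Row's maximum payoff:
Column X: max payoff to Row = 4
Column Y: max payoff to Row = 5
Column Z: max payoff to Row = 1
Minimum is 1, achieved by column Z.
Minimax strategy: Z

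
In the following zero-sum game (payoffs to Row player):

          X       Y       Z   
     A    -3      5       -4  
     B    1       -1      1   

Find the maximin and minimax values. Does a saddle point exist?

Maximin = -1, Minimax = 1, Saddle: False

Work:
Row minimums: [-4, -1] → maximin = -1
Column maximums: [1, 5, 1] → minimax = 1
No saddle point (maximin ≠ minimax). Mixed strategy needed.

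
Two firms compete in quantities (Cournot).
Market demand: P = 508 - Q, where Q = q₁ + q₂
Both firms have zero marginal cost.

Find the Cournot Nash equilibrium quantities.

q₁* = q₂* = 169.33; P* = 169.33

Work:
Profit: π_i = P·q_i = (a - q_i - q_j)·q_i
FOC: ∂π_i/∂q_i = a - 2q_i - q_j = 0
Reaction function: q_i = (508 - q_j)/2
Symmetry: q* = 508/3 = 169.33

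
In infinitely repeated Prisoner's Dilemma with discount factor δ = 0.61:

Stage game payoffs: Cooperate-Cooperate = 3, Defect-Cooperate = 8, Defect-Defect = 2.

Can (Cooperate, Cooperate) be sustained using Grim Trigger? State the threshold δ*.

δ* = 0.8333; since δ = 0.61 < 0.8333, cooperation cannot be sustained

Work:
For Grim Trigger:
Cooperate forever: 3/(1-δ)
Defect then punished: 8 + 2·δ/(1-δ)
Need: 3/(1-δ) ≥ 8 + 2·δ/(1-δ)
Solving: δ ≥ (T-R)/(T-P) = (8-3)/(8-2) = 0.8333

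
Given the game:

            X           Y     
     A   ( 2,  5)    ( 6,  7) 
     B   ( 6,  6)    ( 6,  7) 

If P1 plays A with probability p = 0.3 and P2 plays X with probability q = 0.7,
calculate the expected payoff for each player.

E[P1] = 5.16, E[P2] = 6.09

Work:
E[P1] = p·q·π₁(A,X) + p·(1-q)·π₁(A,Y) + (1-p)·q·π₁(B,X) + (1-p)·(1-q)·π₁(B,Y)
= 0.3·0.7·2 + 0.3·0.3·6 + 0.7·0.7·6 + 0.7·0.3·6
= 5.16

E[P2] = 6.09 (similar calculation)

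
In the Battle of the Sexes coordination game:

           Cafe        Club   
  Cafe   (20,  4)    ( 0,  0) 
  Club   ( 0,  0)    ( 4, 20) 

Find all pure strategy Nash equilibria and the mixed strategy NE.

Pure NE: (Cafe, Cafe) and (Club, Club); Mixed NE: p = 0.8333, q = 0.1667

Work:
Check pure NE:
(Cafe, Cafe): (20, 4) - no unilateral deviation beneficial
(Club, Club): (4, 20) - no unilateral deviation beneficial
Mixed NE: P1 plays Cafe with p = 0.8333, P2 plays Cafe with q = 0.1667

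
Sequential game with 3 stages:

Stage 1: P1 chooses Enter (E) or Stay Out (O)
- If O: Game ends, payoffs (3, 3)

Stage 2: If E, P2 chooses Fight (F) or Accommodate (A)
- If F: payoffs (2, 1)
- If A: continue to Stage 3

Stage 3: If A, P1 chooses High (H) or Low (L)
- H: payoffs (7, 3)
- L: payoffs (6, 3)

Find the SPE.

SPE: (E, A, H); Outcome (7, 3)

Work:
Stage 3: P1 chooses H (7 vs 6)
Stage 2: P2: F->1, A->3 (anticipating H). Choose A
Stage 1: P1: O->3, E->7 (anticipating A, H). Choose E
SPE path: E -> A -> H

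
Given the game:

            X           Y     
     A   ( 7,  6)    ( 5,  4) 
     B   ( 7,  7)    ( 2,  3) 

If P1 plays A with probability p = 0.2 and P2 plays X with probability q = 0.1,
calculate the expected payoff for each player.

E[P1] = 3.04, E[P2] = 3.56

Work:
E[P1] = p·q·π₁(A,X) + p·(1-q)·π₁(A,Y) + (1-p)·q·π₁(B,X) + (1-p)·(1-q)·π₁(B,Y)
= 0.2·0.1·7 + 0.2·0.9·5 + 0.8·0.1·7 + 0.8·0.9·2
= 3.04

E[P2] = 3.56 (similar calculation)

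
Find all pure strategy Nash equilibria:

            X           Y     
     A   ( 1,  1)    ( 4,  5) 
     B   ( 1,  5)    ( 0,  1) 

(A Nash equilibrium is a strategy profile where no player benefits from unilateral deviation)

Nash equilibrium: (A, Y), (B, X)

Work:
Best responses:
  P1 vs X: payoffs [1, 1] → best response A/B (payoff 1)
  P1 vs Y: payoffs [4, 0] → best response A (payoff 4)
  P2 vs A: payoffs [1, 5] → best response Y (payoff 5)
  P2 vs B: payoffs [5, 1] → best response X (payoff 5)
Mutual best responses: (A,Y), (B,X) → Nash equilibria.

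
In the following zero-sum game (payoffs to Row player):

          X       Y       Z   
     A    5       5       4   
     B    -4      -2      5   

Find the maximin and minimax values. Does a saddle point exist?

Maximin = 4, Minimax = 5, Saddle: False

Work:
Row minimums: [4, -4] → maximin = 4
Column maximums: [5, 5, 5] → minimax = 5
No saddle point (maximin ≠ minimax). Mixed strategy needed.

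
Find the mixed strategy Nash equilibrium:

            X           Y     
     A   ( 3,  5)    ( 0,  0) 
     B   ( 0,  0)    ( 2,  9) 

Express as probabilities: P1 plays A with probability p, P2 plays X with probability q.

p = 0.6429, q = 0.4

Work:
Find probabilities that make opponent indifferent:
P2 chooses q to make P1 indifferent between A and B
P1 chooses p to make P2 indifferent between X and Y
Mixed NE: P1 plays (A: 0.6429, B: 0.3571), P2 plays (X: 0.4, Y: 0.6)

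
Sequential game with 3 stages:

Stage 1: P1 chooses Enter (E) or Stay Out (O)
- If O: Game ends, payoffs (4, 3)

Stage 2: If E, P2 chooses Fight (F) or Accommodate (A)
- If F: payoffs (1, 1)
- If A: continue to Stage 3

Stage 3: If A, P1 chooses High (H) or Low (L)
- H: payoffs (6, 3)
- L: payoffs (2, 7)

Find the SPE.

SPE: (E, A, H); Outcome (6, 3)

Work:
Stage 3: P1 chooses H (6 vs 2)
Stage 2: P2: F->1, A->3 (anticipating H). Choose A
Stage 1: P1: O->4, E->6 (anticipating A, H). Choose E
SPE path: E -> A -> H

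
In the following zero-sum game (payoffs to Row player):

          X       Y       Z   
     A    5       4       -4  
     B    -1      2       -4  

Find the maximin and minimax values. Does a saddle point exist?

Maximin = -4, Minimax = -4, Saddle: True

Work:
Row minimums: [-4, -4] → maximin = -4
Column maximums: [5, 4, -4] → minimax = -4
Saddle point exists! Game value = -4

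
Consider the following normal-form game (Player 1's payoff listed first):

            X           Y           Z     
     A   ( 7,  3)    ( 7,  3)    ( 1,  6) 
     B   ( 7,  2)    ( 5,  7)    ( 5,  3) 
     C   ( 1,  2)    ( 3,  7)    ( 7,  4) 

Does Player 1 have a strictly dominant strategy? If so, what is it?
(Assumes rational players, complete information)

No strictly dominant strategy exists for Player 1

Work:
A strategy strictly dominates another if it gives a strictly higher payoff against every opponent action. Compare each pair of P1's strategies column-by-column:
  A vs B: [7 vs 7, 7 vs 5, 1 vs 5] → A does not strictly dominate B (column X: 7 ≤ 7)
  A vs C: [7 vs 1, 7 vs 3, 1 vs 7] → A does not strictly dominate C (column Z: 1 ≤ 7)
  B vs A: [7 vs 7, 5 vs 7, 5 vs 1] → B does not strictly dominate A (column X: 7 ≤ 7)
  B vs C: [7 vs 1, 5 vs 3, 5 vs 7] → B does not strictly dominate C (column Z: 5 ≤ 7)
  C vs A: [1 vs 7, 3 vs 7, 7 vs 1] → C does not strictly dominate A (column X: 1 ≤ 7)
  C vs B: [1 vs 7, 3 vs 5, 7 vs 5] → C does not strictly dominate B (column X: 1 ≤ 7)
No single strategy strictly dominates all others → no strictly dominant strategy.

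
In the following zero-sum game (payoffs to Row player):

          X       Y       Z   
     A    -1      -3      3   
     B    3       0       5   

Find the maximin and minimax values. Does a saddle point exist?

Maximin = 0, Minimax = 0, Saddle: True

Work:
Row minimums: [-3, 0] → maximin = 0
Column maximums: [3, 0, 5] → minimax = 0
Saddle point exists! Game value = 0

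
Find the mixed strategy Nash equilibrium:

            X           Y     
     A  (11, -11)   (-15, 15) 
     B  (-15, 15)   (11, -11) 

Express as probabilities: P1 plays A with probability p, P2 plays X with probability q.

p = 0.5, q = 0.5

Work:
Find probabilities that make opponent indifferent:
P2 chooses q to make P1 indifferent between A and B
P1 chooses p to make P2 indifferent between X and Y
Mixed NE: P1 plays (A: 0.5, B: 0.5), P2 plays (X: 0.5, Y: 0.5)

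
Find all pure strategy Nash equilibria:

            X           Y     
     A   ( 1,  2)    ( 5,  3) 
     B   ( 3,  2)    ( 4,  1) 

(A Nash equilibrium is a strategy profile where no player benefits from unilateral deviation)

Nash equilibrium: (A, Y), (B, X)

Work:
Best responses:
  P1 vs X: payoffs [1, 3] → best response B (payoff 3)
  P1 vs Y: payoffs [5, 4] → best response A (payoff 5)
  P2 vs A: payoffs [2, 3] → best response Y (payoff 3)
  P2 vs B: payoffs [2, 1] → best response X (payoff 2)
Mutual best responses: (A,Y), (B,X) → Nash equilibria.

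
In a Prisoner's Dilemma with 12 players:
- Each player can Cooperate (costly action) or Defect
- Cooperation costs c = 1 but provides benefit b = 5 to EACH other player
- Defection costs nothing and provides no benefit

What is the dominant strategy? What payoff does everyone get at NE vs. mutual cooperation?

Dominant: Defect; NE payoff = 0; Coop payoff = 54

Work:
Defect dominates (saves cost c = 1, benefit to others is external)
NE: All defect → everyone gets 0
If all cooperate: each receives (11)×5 - 1 = 54
Social dilemma: 54 > 0 but NE gives 0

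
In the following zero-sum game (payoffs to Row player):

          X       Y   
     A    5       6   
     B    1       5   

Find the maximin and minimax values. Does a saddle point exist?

Maximin = 5, Minimax = 5, Saddle: True

Work:
Row minimums: [5, 1] → maximin = 5
Column maximums: [5, 6] → minimax = 5
Saddle point exists! Game value = 5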